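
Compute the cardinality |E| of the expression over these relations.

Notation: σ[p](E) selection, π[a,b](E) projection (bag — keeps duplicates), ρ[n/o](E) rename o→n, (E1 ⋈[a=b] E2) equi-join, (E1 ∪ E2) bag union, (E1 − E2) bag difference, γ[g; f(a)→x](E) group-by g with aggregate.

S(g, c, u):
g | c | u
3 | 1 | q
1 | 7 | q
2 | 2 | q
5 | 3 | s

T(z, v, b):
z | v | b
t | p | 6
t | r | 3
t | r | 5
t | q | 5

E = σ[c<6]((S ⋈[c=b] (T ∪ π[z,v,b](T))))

Per-node cardinality:
  S → 4
  T → 4
  T → 4
  π[z,v,b](T) → 4
  (T ∪ π[z,v,b](T)) → 8
  (S ⋈[c=b] (T ∪ π[z,v,b](T))) → 2
  σ[c<6]((S ⋈[c=b] (T ∪ π[z,v,b](T)))) → 2

|E| = 2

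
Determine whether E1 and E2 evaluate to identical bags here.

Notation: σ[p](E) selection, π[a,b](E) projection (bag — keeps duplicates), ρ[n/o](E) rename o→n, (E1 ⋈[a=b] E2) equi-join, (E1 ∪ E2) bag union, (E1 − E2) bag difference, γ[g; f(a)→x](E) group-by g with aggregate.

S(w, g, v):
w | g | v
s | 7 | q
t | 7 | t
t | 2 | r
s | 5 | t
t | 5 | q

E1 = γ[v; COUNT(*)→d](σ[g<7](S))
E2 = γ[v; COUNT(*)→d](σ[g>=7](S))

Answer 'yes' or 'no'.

E1 stepwise |·|:
  S → 5
  σ[g<7](S) → 3
  γ[v; COUNT(*)→d](σ[g<7](S)) → 3
E2 stepwise |·|:
  S → 5
  σ[g>=7](S) → 2
  γ[v; COUNT(*)→d](σ[g>=7](S)) → 2

E1 result:
v | d
q | 1
r | 1
t | 1
E2 result:
v | d
q | 1
t | 1
Witness: ('r', 1) appears 1× in E1 but 0× in E2.

no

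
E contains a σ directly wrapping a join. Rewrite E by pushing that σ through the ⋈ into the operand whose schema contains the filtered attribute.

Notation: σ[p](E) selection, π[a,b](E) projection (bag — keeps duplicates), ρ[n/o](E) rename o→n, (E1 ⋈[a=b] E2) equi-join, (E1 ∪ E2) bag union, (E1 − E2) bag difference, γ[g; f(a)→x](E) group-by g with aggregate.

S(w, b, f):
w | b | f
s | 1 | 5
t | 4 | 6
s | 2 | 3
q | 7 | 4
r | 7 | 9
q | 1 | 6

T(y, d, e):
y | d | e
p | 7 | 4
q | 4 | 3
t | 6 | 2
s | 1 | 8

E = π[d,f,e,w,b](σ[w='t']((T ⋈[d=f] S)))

σ filters on w, owned by the right side.
E' = π[d,f,e,w,b]((T ⋈[d=f] σ[w='t'](S)))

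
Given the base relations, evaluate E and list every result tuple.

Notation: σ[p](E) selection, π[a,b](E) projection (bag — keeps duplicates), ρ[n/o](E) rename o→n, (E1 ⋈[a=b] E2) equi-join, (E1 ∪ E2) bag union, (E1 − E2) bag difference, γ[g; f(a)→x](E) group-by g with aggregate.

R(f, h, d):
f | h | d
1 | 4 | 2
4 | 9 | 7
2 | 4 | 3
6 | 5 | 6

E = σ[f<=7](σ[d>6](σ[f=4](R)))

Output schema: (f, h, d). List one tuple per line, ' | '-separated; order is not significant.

Subexpression sizes:
  R → 4
  σ[f=4](R) → 1
  σ[d>6](σ[f=4](R)) → 1
  σ[f<=7](σ[d>6](σ[f=4](R))) → 1

== RESULT ==
f | h | d
4 | 9 | 7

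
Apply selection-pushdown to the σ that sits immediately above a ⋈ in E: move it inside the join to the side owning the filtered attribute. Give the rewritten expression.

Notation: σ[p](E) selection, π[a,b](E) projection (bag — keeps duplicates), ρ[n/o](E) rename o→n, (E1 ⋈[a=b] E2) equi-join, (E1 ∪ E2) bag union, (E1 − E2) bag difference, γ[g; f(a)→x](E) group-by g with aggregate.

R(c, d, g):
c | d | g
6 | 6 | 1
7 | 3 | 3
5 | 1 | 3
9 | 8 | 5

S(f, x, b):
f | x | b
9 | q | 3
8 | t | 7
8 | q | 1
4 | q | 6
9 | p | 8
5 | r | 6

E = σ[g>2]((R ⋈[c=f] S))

σ filters on g, owned by the left side.
E' = (σ[g>2](R) ⋈[c=f] S)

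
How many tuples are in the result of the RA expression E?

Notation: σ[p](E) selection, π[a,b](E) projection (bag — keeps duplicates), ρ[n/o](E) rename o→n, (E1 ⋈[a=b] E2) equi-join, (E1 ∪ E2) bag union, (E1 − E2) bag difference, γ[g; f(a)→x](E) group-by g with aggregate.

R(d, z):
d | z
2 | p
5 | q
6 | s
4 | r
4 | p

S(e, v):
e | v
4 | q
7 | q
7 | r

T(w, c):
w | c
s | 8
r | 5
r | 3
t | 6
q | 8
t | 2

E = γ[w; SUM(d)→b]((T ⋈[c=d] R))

Stepwise |·|:
  T → 6
  R → 5
  (T ⋈[c=d] R) → 3
  γ[w; SUM(d)→b]((T ⋈[c=d] R)) → 2

|E| = 2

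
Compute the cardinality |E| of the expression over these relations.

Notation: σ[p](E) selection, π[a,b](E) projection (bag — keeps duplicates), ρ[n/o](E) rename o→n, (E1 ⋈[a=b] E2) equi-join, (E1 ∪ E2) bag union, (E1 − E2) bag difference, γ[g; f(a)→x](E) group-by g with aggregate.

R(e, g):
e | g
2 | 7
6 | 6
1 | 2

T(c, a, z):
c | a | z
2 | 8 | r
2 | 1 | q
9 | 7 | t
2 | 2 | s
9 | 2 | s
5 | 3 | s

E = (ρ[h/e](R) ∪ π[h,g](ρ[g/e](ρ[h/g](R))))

Row counts bottom-up:
  R → 3
  ρ[h/e](R) → 3
  R → 3
  ρ[h/g](R) → 3
  ρ[g/e](ρ[h/g](R)) → 3
  π[h,g](ρ[g/e](ρ[h/g](R))) → 3
  (ρ[h/e](R) ∪ π[h,g](ρ[g/e](ρ[h/g](R)))) → 6

|E| = 6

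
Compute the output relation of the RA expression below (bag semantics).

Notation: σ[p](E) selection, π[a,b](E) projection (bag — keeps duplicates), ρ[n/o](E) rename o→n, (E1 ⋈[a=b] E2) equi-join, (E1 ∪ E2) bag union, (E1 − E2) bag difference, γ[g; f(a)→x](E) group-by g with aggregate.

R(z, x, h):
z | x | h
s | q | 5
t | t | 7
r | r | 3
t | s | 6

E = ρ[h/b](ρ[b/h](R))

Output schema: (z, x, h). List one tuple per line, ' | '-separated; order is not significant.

Subexpression sizes:
  R → 4
  ρ[b/h](R) → 4
  ρ[h/b](ρ[b/h](R)) → 4

== RESULT ==
z | x | h
r | r | 3
s | q | 5
t | s | 6
t | t | 7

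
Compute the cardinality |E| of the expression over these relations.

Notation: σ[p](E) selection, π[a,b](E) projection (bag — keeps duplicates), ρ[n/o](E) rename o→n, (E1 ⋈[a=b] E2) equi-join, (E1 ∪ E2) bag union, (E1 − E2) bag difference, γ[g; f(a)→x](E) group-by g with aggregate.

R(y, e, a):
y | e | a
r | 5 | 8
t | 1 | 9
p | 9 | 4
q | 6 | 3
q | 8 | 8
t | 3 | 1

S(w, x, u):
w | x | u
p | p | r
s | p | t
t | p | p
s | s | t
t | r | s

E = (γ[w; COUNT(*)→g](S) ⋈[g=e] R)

Row counts bottom-up:
  S → 5
  γ[w; COUNT(*)→g](S) → 3
  R → 6
  (γ[w; COUNT(*)→g](S) ⋈[g=e] R) → 1

|E| = 1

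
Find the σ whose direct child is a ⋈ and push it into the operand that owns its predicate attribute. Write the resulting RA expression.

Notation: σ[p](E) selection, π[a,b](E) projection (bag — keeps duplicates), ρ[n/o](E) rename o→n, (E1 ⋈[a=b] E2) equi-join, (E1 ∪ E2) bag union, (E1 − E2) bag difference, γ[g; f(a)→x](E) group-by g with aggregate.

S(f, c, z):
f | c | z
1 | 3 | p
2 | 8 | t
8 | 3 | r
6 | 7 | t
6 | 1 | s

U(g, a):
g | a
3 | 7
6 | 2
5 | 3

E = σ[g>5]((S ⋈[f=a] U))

σ filters on g, owned by the right side.
E' = (S ⋈[f=a] σ[g>5](U))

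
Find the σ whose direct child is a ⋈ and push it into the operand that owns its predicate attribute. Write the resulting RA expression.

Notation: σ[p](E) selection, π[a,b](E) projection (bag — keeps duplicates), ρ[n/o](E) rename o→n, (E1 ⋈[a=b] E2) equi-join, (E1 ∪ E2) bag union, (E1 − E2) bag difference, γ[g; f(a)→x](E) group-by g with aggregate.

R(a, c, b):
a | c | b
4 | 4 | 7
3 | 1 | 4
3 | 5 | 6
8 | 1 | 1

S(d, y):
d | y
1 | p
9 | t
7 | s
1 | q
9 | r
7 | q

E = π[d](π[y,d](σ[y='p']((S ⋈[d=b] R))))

σ filters on y, owned by the left side.
E' = π[d](π[y,d]((σ[y='p'](S) ⋈[d=b] R)))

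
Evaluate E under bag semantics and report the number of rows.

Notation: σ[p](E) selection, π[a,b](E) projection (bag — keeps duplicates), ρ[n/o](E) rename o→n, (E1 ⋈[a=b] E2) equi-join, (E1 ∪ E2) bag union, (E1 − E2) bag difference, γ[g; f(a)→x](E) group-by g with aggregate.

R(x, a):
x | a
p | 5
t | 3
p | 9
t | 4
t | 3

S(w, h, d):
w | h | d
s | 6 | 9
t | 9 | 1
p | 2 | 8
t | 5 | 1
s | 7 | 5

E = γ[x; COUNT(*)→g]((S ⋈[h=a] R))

Subexpression sizes:
  S → 5
  R → 5
  (S ⋈[h=a] R) → 2
  γ[x; COUNT(*)→g]((S ⋈[h=a] R)) → 1

|E| = 1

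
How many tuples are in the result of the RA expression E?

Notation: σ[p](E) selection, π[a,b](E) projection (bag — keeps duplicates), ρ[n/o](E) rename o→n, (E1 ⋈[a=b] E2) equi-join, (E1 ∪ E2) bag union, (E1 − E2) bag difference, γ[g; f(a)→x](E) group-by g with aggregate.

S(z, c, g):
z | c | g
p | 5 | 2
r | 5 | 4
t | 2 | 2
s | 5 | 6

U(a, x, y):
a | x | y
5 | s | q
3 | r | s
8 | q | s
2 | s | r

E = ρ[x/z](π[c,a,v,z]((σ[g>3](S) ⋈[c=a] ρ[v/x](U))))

Subexpression sizes:
  S → 4
  σ[g>3](S) → 2
  U → 4
  ρ[v/x](U) → 4
  (σ[g>3](S) ⋈[c=a] ρ[v/x](U)) → 2
  π[c,a,v,z]((σ[g>3](S) ⋈[c=a] ρ[v/x](U))) → 2
  ρ[x/z](π[c,a,v,z]((σ[g>3](S) ⋈[c=a] ρ[v/x](U)))) → 2

|E| = 2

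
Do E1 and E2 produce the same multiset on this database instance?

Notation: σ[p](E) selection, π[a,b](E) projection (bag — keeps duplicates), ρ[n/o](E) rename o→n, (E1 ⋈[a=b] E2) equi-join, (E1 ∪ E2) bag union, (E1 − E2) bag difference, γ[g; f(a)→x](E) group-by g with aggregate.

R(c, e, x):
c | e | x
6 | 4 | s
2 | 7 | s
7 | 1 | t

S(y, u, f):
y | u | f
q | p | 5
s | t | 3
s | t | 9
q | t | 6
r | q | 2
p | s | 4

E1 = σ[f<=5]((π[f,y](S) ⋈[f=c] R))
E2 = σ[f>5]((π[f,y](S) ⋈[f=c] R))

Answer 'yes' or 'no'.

E1 subexpression sizes:
  S → 6
  π[f,y](S) → 6
  R → 3
  (π[f,y](S) ⋈[f=c] R) → 2
  σ[f<=5]((π[f,y](S) ⋈[f=c] R)) → 1
E2 subexpression sizes:
  S → 6
  π[f,y](S) → 6
  R → 3
  (π[f,y](S) ⋈[f=c] R) → 2
  σ[f>5]((π[f,y](S) ⋈[f=c] R)) → 1

E1 result:
f | y | c | e | x
2 | r | 2 | 7 | s
E2 result:
f | y | c | e | x
6 | q | 6 | 4 | s
Witness: (6, 'q', 6, 4, 's') appears 0× in E1 but 1× in E2.

no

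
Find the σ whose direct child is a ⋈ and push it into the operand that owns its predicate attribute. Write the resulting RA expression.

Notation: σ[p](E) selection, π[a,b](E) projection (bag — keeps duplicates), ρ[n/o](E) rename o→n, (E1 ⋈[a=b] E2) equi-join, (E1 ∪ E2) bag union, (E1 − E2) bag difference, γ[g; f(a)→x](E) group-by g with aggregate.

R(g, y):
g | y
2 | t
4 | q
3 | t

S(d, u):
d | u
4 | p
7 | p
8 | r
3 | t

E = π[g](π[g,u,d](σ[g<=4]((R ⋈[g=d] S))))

σ filters on g, owned by the left side.
E' = π[g](π[g,u,d]((σ[g<=4](R) ⋈[g=d] S)))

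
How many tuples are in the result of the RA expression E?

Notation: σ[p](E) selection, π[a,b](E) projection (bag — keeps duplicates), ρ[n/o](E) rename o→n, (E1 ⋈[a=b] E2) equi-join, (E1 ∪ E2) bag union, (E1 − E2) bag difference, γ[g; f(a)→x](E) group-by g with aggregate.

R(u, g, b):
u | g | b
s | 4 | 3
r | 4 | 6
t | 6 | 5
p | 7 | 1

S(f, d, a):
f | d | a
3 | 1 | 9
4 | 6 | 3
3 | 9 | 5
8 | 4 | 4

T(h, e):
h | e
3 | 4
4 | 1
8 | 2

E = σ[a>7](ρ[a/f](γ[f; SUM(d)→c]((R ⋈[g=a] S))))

Per-node cardinality:
  R → 4
  S → 4
  (R ⋈[g=a] S) → 2
  γ[f; SUM(d)→c]((R ⋈[g=a] S)) → 1
  ρ[a/f](γ[f; SUM(d)→c]((R ⋈[g=a] S))) → 1
  σ[a>7](ρ[a/f](γ[f; SUM(d)→c]((R ⋈[g=a] S)))) → 1

|E| = 1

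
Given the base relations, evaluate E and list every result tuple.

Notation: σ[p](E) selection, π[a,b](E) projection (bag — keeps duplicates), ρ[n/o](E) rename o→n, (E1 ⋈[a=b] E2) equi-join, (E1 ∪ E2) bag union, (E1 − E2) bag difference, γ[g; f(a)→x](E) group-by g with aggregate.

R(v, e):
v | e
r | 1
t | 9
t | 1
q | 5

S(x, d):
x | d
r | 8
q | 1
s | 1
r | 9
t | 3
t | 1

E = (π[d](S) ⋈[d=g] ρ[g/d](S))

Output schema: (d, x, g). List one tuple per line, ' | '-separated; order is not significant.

Subexpression sizes:
  S → 6
  π[d](S) → 6
  S → 6
  ρ[g/d](S) → 6
  (π[d](S) ⋈[d=g] ρ[g/d](S)) → 12

== RESULT ==
d | x | g
1 | q | 1
1 | q | 1
1 | q | 1
1 | s | 1
1 | s | 1
1 | s | 1
1 | t | 1
1 | t | 1
1 | t | 1
3 | t | 3
8 | r | 8
9 | r | 9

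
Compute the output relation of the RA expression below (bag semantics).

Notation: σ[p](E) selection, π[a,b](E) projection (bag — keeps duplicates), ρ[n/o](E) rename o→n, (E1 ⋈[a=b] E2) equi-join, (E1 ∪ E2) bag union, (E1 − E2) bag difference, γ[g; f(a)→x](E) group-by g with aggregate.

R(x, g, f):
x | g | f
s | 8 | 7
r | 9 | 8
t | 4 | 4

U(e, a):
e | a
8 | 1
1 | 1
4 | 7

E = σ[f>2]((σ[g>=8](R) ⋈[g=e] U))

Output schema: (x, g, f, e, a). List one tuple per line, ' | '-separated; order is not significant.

Subexpression sizes:
  R → 3
  σ[g>=8](R) → 2
  U → 3
  (σ[g>=8](R) ⋈[g=e] U) → 1
  σ[f>2]((σ[g>=8](R) ⋈[g=e] U)) → 1

== RESULT ==
x | g | f | e | a
s | 8 | 7 | 8 | 1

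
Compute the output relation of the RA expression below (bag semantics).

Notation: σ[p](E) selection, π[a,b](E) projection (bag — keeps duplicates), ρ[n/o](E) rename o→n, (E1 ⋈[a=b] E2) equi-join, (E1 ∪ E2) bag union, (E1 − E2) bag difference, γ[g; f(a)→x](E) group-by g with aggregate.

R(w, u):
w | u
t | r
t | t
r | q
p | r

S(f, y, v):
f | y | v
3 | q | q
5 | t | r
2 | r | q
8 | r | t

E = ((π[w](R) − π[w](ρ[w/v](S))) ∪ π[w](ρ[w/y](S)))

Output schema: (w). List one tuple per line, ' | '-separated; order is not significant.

Per-node cardinality:
  R → 4
  π[w](R) → 4
  S → 4
  ρ[w/v](S) → 4
  π[w](ρ[w/v](S)) → 4
  (π[w](R) − π[w](ρ[w/v](S))) → 2
  S → 4
  ρ[w/y](S) → 4
  π[w](ρ[w/y](S)) → 4
  ((π[w](R) − π[w](ρ[w/v](S))) ∪ π[w](ρ[w/y](S))) → 6

== RESULT ==
w
p
q
r
r
t
t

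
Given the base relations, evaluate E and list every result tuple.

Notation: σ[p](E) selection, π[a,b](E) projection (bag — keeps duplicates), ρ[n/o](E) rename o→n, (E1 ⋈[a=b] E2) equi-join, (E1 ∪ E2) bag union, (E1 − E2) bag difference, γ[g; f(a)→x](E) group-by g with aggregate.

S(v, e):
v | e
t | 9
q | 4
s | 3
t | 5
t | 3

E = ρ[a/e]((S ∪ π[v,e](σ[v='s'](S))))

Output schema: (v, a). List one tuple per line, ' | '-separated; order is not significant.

Subexpression sizes:
  S → 5
  S → 5
  σ[v='s'](S) → 1
  π[v,e](σ[v='s'](S)) → 1
  (S ∪ π[v,e](σ[v='s'](S))) → 6
  ρ[a/e]((S ∪ π[v,e](σ[v='s'](S)))) → 6

== RESULT ==
v | a
q | 4
s | 3
s | 3
t | 3
t | 5
t | 9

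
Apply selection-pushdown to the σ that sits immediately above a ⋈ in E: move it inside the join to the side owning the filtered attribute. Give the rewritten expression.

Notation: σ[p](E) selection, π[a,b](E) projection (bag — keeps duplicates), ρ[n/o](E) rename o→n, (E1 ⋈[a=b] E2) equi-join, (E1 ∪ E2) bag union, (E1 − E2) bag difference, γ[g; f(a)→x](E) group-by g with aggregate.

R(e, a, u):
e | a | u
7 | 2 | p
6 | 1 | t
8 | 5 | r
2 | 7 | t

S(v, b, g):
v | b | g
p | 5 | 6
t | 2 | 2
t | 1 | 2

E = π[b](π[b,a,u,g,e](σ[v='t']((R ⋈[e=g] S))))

σ filters on v, owned by the right side.
E' = π[b](π[b,a,u,g,e]((R ⋈[e=g] σ[v='t'](S))))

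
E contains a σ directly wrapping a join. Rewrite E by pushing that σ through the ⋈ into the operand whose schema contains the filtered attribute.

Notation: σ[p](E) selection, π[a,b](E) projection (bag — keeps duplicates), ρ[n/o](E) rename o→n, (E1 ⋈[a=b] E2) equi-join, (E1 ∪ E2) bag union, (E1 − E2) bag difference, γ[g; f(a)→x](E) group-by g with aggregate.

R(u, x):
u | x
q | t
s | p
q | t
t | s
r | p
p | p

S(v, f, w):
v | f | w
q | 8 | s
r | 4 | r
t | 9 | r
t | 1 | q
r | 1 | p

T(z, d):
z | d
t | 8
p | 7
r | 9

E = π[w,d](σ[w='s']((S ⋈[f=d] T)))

σ filters on w, owned by the left side.
E' = π[w,d]((σ[w='s'](S) ⋈[f=d] T))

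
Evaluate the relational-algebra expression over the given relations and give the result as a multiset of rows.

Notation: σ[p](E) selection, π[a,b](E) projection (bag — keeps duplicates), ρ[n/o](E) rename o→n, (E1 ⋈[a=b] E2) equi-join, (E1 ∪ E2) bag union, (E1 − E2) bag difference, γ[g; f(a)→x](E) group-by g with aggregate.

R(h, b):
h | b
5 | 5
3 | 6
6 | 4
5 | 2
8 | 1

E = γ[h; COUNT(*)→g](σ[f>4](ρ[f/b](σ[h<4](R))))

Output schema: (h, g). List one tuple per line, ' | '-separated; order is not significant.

Row counts bottom-up:
  R → 5
  σ[h<4](R) → 1
  ρ[f/b](σ[h<4](R)) → 1
  σ[f>4](ρ[f/b](σ[h<4](R))) → 1
  γ[h; COUNT(*)→g](σ[f>4](ρ[f/b](σ[h<4](R)))) → 1

== RESULT ==
h | g
3 | 1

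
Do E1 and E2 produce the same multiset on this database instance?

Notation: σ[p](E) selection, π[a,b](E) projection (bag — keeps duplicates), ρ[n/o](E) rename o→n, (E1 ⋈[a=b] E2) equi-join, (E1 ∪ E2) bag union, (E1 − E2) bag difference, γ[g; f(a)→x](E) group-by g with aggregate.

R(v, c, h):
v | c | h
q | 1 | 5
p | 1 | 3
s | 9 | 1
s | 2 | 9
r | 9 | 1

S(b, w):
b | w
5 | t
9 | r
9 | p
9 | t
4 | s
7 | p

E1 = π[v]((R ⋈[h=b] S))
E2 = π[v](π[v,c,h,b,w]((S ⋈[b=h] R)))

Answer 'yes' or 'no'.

E1 row counts bottom-up:
  R → 5
  S → 6
  (R ⋈[h=b] S) → 4
  π[v]((R ⋈[h=b] S)) → 4
E2 row counts bottom-up:
  S → 6
  R → 5
  (S ⋈[b=h] R) → 4
  π[v,c,h,b,w]((S ⋈[b=h] R)) → 4
  π[v](π[v,c,h,b,w]((S ⋈[b=h] R))) → 4

E1 and E2 produce the same multiset:
v
q
s
s
s

yes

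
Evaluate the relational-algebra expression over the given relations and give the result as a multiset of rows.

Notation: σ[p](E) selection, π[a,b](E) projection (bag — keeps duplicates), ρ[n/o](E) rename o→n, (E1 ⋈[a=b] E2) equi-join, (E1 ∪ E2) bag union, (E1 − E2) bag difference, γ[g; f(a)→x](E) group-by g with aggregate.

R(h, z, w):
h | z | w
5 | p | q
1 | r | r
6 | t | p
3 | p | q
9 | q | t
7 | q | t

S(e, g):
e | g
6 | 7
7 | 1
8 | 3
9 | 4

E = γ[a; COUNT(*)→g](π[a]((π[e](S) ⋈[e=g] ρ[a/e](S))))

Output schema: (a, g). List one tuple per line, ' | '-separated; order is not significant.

Stepwise |·|:
  S → 4
  π[e](S) → 4
  S → 4
  ρ[a/e](S) → 4
  (π[e](S) ⋈[e=g] ρ[a/e](S)) → 1
  π[a]((π[e](S) ⋈[e=g] ρ[a/e](S))) → 1
  γ[a; COUNT(*)→g](π[a]((π[e](S) ⋈[e=g] ρ[a/e](S)))) → 1

== RESULT ==
a | g
6 | 1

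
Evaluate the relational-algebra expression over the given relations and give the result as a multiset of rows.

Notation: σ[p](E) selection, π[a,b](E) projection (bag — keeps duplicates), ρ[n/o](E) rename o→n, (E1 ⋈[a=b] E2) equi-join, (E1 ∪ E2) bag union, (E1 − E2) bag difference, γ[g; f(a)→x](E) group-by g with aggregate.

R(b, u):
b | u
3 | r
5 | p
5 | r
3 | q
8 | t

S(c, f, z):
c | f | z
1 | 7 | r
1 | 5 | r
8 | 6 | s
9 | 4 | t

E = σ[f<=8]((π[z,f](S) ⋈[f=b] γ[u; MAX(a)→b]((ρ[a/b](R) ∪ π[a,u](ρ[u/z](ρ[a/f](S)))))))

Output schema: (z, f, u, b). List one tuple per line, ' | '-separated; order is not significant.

Subexpression sizes:
  S → 4
  π[z,f](S) → 4
  R → 5
  ρ[a/b](R) → 5
  S → 4
  ρ[a/f](S) → 4
  ρ[u/z](ρ[a/f](S)) → 4
  π[a,u](ρ[u/z](ρ[a/f](S))) → 4
  (ρ[a/b](R) ∪ π[a,u](ρ[u/z](ρ[a/f](S)))) → 9
  γ[u; MAX(a)→b]((ρ[a/b](R) ∪ π[a,u](ρ[u/z](ρ[a/f](S))))) → 5
  (π[z,f](S) ⋈[f=b] γ[u; MAX(a)→b]((ρ[a/b](R) ∪ π[a,u](ρ[u/z](ρ[a/f](S)))))) → 3
  σ[f<=8]((π[z,f](S) ⋈[f=b] γ[u; MAX(a)→b]((ρ[a/b](R) ∪ π[a,u](ρ[u/z](ρ[a/f](S))))))) → 3

== RESULT ==
z | f | u | b
r | 5 | p | 5
r | 7 | r | 7
s | 6 | s | 6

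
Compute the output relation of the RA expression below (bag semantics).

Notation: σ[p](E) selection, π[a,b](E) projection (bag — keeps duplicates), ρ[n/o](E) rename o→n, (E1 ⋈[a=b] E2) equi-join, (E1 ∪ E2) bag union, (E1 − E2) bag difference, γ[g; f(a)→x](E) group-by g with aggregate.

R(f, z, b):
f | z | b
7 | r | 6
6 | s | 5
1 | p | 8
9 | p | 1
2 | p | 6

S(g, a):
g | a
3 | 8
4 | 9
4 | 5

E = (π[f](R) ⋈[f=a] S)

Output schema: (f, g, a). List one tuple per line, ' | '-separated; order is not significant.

Stepwise |·|:
  R → 5
  π[f](R) → 5
  S → 3
  (π[f](R) ⋈[f=a] S) → 1

== RESULT ==
f | g | a
9 | 4 | 9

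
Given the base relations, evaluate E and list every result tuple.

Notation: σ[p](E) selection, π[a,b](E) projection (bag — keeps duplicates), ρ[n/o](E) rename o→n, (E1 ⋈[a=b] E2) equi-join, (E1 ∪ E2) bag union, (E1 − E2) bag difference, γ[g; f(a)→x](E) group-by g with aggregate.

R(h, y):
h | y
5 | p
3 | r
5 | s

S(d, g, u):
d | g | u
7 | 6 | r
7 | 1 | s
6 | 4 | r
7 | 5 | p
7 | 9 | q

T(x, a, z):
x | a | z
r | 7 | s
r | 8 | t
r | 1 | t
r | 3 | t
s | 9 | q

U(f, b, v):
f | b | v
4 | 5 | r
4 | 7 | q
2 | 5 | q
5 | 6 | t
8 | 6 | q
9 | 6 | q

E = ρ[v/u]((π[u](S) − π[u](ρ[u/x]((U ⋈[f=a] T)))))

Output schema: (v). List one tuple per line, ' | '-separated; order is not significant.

Stepwise |·|:
  S → 5
  π[u](S) → 5
  U → 6
  T → 5
  (U ⋈[f=a] T) → 2
  ρ[u/x]((U ⋈[f=a] T)) → 2
  π[u](ρ[u/x]((U ⋈[f=a] T))) → 2
  (π[u](S) − π[u](ρ[u/x]((U ⋈[f=a] T)))) → 3
  ρ[v/u]((π[u](S) − π[u](ρ[u/x]((U ⋈[f=a] T))))) → 3

== RESULT ==
v
p
q
r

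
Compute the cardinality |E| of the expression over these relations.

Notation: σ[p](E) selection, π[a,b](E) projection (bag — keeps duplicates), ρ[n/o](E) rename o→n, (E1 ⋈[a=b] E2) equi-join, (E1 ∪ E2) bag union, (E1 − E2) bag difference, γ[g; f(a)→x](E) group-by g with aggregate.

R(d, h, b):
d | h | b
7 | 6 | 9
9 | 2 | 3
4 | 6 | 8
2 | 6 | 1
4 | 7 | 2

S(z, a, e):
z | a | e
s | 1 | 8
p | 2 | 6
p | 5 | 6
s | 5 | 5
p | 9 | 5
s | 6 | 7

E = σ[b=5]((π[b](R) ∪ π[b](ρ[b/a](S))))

Subexpression sizes:
  R → 5
  π[b](R) → 5
  S → 6
  ρ[b/a](S) → 6
  π[b](ρ[b/a](S)) → 6
  (π[b](R) ∪ π[b](ρ[b/a](S))) → 11
  σ[b=5]((π[b](R) ∪ π[b](ρ[b/a](S)))) → 2

|E| = 2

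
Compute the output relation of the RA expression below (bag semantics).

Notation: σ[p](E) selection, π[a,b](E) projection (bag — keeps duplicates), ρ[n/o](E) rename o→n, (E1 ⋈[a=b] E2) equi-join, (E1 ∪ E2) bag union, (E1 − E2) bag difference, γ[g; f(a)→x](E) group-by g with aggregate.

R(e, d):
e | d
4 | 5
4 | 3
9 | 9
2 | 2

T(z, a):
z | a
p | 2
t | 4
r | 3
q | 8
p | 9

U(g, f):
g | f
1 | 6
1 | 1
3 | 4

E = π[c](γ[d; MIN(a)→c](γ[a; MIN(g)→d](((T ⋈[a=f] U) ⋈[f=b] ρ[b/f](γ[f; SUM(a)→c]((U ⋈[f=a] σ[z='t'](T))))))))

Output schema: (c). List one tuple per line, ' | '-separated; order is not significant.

Subexpression sizes:
  T → 5
  U → 3
  (T ⋈[a=f] U) → 1
  U → 3
  T → 5
  σ[z='t'](T) → 1
  (U ⋈[f=a] σ[z='t'](T)) → 1
  γ[f; SUM(a)→c]((U ⋈[f=a] σ[z='t'](T))) → 1
  ρ[b/f](γ[f; SUM(a)→c]((U ⋈[f=a] σ[z='t'](T)))) → 1
  ((T ⋈[a=f] U) ⋈[f=b] ρ[b/f](γ[f; SUM(a)→c]((U ⋈[f=a] σ[z='t'](T))))) → 1
  γ[a; MIN(g)→d](((T ⋈[a=f] U) ⋈[f=b] ρ[b/f](γ[f; SUM(a)→c]((U ⋈[f=a] σ[z='t'](T)))))) → 1
  γ[d; MIN(a)→c](γ[a; MIN(g)→d](((T ⋈[a=f] U) ⋈[f=b] ρ[b/f](γ[f; SUM(a)→c]((U ⋈[f=a] σ[z='t'](T))))))) → 1
  π[c](γ[d; MIN(a)→c](γ[a; MIN(g)→d](((T ⋈[a=f] U) ⋈[f=b] ρ[b/f](γ[f; SUM(a)→c]((U ⋈[f=a] σ[z='t'](T)))))))) → 1

== RESULT ==
c
4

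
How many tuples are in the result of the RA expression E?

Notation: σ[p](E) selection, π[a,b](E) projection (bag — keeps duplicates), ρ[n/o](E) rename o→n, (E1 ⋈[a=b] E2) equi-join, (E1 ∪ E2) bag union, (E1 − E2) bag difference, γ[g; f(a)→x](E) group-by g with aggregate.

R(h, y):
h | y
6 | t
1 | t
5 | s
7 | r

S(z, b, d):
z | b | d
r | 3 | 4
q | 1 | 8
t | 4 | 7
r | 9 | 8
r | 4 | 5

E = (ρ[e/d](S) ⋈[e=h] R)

Stepwise |·|:
  S → 5
  ρ[e/d](S) → 5
  R → 4
  (ρ[e/d](S) ⋈[e=h] R) → 2

|E| = 2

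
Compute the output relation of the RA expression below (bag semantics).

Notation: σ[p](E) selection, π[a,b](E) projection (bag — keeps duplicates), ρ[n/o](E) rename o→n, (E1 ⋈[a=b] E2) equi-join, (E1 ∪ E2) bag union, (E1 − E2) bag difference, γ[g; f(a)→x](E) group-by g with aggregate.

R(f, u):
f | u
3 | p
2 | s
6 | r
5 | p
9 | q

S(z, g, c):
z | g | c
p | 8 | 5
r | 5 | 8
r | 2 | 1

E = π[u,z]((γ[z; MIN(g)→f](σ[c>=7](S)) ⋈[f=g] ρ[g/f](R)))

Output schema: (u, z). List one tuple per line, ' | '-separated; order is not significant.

Row counts bottom-up:
  S → 3
  σ[c>=7](S) → 1
  γ[z; MIN(g)→f](σ[c>=7](S)) → 1
  R → 5
  ρ[g/f](R) → 5
  (γ[z; MIN(g)→f](σ[c>=7](S)) ⋈[f=g] ρ[g/f](R)) → 1
  π[u,z]((γ[z; MIN(g)→f](σ[c>=7](S)) ⋈[f=g] ρ[g/f](R))) → 1

== RESULT ==
u | z
p | r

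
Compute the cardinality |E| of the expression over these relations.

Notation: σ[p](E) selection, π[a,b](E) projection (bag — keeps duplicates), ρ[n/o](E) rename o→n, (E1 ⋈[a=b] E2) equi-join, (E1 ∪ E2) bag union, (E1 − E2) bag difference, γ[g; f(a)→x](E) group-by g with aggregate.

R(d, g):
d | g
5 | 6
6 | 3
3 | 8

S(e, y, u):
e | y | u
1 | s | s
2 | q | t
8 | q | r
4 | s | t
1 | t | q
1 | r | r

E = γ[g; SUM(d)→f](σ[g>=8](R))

Per-node cardinality:
  R → 3
  σ[g>=8](R) → 1
  γ[g; SUM(d)→f](σ[g>=8](R)) → 1

|E| = 1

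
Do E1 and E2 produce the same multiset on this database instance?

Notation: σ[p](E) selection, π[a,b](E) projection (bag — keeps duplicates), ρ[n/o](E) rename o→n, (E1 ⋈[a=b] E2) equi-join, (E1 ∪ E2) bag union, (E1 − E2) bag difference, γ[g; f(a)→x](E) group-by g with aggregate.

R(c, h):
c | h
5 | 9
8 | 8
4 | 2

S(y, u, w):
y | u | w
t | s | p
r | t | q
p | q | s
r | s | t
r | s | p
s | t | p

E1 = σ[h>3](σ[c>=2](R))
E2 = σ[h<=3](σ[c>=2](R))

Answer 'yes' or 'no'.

E1 subexpression sizes:
  R → 3
  σ[c>=2](R) → 3
  σ[h>3](σ[c>=2](R)) → 2
E2 subexpression sizes:
  R → 3
  σ[c>=2](R) → 3
  σ[h<=3](σ[c>=2](R)) → 1

E1 result:
c | h
5 | 9
8 | 8
E2 result:
c | h
4 | 2
Witness: (8, 8) appears 1× in E1 but 0× in E2.

no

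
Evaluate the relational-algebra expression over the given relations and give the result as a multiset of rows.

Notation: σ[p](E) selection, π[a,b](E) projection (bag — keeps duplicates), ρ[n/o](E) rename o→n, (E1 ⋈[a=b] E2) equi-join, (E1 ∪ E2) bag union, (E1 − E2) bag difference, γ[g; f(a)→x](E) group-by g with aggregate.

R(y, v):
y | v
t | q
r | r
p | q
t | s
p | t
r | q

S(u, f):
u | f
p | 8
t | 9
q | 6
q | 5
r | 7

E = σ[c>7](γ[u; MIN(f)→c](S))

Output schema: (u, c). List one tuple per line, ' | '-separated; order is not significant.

Per-node cardinality:
  S → 5
  γ[u; MIN(f)→c](S) → 4
  σ[c>7](γ[u; MIN(f)→c](S)) → 2

== RESULT ==
u | c
p | 8
t | 9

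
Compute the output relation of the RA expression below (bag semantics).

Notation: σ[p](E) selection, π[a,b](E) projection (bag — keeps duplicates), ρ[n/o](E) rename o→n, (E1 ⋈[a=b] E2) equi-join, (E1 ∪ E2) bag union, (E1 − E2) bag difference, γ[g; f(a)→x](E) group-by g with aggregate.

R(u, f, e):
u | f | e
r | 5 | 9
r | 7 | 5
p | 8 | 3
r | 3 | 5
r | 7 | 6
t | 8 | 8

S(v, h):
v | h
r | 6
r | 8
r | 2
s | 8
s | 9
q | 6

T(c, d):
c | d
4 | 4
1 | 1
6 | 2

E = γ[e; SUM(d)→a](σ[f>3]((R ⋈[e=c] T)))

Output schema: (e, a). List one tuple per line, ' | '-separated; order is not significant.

Per-node cardinality:
  R → 6
  T → 3
  (R ⋈[e=c] T) → 1
  σ[f>3]((R ⋈[e=c] T)) → 1
  γ[e; SUM(d)→a](σ[f>3]((R ⋈[e=c] T))) → 1

== RESULT ==
e | a
6 | 2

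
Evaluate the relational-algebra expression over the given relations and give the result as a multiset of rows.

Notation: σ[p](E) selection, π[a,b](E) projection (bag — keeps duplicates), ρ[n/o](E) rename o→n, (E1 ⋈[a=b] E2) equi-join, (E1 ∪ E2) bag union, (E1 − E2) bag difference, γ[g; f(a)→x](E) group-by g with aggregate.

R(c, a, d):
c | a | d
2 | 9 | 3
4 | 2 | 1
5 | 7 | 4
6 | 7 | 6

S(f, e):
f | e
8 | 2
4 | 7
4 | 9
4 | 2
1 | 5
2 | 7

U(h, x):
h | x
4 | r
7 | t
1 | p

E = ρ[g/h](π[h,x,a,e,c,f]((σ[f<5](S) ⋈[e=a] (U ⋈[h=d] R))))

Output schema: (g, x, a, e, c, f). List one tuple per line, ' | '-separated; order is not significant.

Stepwise |·|:
  S → 6
  σ[f<5](S) → 5
  U → 3
  R → 4
  (U ⋈[h=d] R) → 2
  (σ[f<5](S) ⋈[e=a] (U ⋈[h=d] R)) → 3
  π[h,x,a,e,c,f]((σ[f<5](S) ⋈[e=a] (U ⋈[h=d] R))) → 3
  ρ[g/h](π[h,x,a,e,c,f]((σ[f<5](S) ⋈[e=a] (U ⋈[h=d] R)))) → 3

== RESULT ==
g | x | a | e | c | f
1 | p | 2 | 2 | 4 | 4
4 | r | 7 | 7 | 5 | 2
4 | r | 7 | 7 | 5 | 4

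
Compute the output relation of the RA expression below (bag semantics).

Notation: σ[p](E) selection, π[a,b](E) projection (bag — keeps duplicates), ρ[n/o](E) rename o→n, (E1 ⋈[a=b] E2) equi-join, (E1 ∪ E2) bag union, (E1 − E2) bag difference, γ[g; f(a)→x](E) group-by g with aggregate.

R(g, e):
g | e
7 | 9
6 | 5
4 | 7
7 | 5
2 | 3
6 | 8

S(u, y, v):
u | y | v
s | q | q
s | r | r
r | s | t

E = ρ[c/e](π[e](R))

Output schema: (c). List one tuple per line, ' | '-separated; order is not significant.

Row counts bottom-up:
  R → 6
  π[e](R) → 6
  ρ[c/e](π[e](R)) → 6

== RESULT ==
c
3
5
5
7
8
9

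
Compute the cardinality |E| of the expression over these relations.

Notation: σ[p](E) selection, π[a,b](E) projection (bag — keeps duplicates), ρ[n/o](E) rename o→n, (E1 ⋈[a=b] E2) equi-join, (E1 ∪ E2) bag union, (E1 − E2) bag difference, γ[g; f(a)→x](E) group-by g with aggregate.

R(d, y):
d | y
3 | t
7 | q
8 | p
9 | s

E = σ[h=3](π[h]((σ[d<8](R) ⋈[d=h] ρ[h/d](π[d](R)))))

Stepwise |·|:
  R → 4
  σ[d<8](R) → 2
  R → 4
  π[d](R) → 4
  ρ[h/d](π[d](R)) → 4
  (σ[d<8](R) ⋈[d=h] ρ[h/d](π[d](R))) → 2
  π[h]((σ[d<8](R) ⋈[d=h] ρ[h/d](π[d](R)))) → 2
  σ[h=3](π[h]((σ[d<8](R) ⋈[d=h] ρ[h/d](π[d](R))))) → 1

|E| = 1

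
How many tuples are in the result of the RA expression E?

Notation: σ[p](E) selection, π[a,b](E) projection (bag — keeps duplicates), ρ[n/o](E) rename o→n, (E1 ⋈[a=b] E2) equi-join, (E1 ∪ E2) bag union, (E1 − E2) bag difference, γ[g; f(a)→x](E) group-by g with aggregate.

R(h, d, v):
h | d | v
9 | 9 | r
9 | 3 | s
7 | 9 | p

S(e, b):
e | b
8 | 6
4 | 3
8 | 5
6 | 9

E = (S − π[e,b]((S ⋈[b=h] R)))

Row counts bottom-up:
  S → 4
  S → 4
  R → 3
  (S ⋈[b=h] R) → 2
  π[e,b]((S ⋈[b=h] R)) → 2
  (S − π[e,b]((S ⋈[b=h] R))) → 3

|E| = 3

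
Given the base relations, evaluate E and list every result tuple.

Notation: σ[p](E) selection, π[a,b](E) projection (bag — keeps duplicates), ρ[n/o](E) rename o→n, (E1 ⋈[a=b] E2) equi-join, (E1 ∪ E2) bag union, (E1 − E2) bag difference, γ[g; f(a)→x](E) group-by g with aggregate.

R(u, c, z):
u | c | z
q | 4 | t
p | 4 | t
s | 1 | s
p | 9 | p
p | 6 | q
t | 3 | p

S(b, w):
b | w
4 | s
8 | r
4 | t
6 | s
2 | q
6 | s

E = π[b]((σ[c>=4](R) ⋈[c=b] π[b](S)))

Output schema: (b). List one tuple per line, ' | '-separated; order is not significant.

Per-node cardinality:
  R → 6
  σ[c>=4](R) → 4
  S → 6
  π[b](S) → 6
  (σ[c>=4](R) ⋈[c=b] π[b](S)) → 6
  π[b]((σ[c>=4](R) ⋈[c=b] π[b](S))) → 6

== RESULT ==
b
4
4
4
4
6
6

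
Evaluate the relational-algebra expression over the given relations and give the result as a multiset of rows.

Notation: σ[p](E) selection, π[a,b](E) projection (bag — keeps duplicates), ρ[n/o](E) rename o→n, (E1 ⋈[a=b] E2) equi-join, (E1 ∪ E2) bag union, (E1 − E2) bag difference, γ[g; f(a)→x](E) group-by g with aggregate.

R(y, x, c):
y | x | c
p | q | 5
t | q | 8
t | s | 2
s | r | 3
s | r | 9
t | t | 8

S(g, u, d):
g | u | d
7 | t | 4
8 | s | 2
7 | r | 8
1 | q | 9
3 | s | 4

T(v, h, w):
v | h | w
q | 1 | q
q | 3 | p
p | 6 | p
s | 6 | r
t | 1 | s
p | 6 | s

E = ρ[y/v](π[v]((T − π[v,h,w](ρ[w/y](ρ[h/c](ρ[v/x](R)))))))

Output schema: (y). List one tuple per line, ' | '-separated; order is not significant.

Row counts bottom-up:
  T → 6
  R → 6
  ρ[v/x](R) → 6
  ρ[h/c](ρ[v/x](R)) → 6
  ρ[w/y](ρ[h/c](ρ[v/x](R))) → 6
  π[v,h,w](ρ[w/y](ρ[h/c](ρ[v/x](R)))) → 6
  (T − π[v,h,w](ρ[w/y](ρ[h/c](ρ[v/x](R))))) → 6
  π[v]((T − π[v,h,w](ρ[w/y](ρ[h/c](ρ[v/x](R)))))) → 6
  ρ[y/v](π[v]((T − π[v,h,w](ρ[w/y](ρ[h/c](ρ[v/x](R))))))) → 6

== RESULT ==
y
p
p
q
q
s
t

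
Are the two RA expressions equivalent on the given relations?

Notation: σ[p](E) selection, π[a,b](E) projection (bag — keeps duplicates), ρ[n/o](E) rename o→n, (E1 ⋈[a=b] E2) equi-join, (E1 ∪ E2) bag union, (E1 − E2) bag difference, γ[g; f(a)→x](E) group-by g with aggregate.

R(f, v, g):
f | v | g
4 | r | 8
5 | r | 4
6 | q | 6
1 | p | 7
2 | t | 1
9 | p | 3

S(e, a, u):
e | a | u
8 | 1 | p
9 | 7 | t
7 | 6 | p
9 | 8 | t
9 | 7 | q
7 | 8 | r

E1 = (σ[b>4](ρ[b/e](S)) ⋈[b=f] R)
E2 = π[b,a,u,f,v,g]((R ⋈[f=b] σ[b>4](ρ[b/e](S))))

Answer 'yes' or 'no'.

E1 row counts bottom-up:
  S → 6
  ρ[b/e](S) → 6
  σ[b>4](ρ[b/e](S)) → 6
  R → 6
  (σ[b>4](ρ[b/e](S)) ⋈[b=f] R) → 3
E2 row counts bottom-up:
  R → 6
  S → 6
  ρ[b/e](S) → 6
  σ[b>4](ρ[b/e](S)) → 6
  (R ⋈[f=b] σ[b>4](ρ[b/e](S))) → 3
  π[b,a,u,f,v,g]((R ⋈[f=b] σ[b>4](ρ[b/e](S)))) → 3

E1 and E2 produce the same multiset:
b | a | u | f | v | g
9 | 7 | q | 9 | p | 3
9 | 7 | t | 9 | p | 3
9 | 8 | t | 9 | p | 3

yes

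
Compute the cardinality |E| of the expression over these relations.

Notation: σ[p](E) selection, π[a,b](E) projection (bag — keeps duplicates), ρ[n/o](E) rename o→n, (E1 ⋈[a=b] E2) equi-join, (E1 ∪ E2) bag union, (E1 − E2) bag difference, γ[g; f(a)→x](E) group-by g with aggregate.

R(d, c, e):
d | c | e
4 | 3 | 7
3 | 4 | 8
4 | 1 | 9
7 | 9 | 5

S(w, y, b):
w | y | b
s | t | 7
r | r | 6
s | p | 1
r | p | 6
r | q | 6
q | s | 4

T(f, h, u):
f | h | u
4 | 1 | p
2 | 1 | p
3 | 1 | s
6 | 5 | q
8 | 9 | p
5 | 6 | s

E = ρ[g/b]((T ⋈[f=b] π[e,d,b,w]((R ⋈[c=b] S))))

Per-node cardinality:
  T → 6
  R → 4
  S → 6
  (R ⋈[c=b] S) → 2
  π[e,d,b,w]((R ⋈[c=b] S)) → 2
  (T ⋈[f=b] π[e,d,b,w]((R ⋈[c=b] S))) → 1
  ρ[g/b]((T ⋈[f=b] π[e,d,b,w]((R ⋈[c=b] S)))) → 1

|E| = 1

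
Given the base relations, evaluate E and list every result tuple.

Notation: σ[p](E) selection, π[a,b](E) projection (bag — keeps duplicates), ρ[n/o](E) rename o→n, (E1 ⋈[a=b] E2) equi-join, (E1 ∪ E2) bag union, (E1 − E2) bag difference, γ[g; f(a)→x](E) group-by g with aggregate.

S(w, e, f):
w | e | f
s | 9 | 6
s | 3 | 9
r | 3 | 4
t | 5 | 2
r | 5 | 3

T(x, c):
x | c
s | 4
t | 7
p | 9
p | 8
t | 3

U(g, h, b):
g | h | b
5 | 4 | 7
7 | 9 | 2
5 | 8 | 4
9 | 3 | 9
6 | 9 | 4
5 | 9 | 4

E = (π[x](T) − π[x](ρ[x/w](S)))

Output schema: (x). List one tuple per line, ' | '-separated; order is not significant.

Subexpression sizes:
  T → 5
  π[x](T) → 5
  S → 5
  ρ[x/w](S) → 5
  π[x](ρ[x/w](S)) → 5
  (π[x](T) − π[x](ρ[x/w](S))) → 3

== RESULT ==
x
p
p
t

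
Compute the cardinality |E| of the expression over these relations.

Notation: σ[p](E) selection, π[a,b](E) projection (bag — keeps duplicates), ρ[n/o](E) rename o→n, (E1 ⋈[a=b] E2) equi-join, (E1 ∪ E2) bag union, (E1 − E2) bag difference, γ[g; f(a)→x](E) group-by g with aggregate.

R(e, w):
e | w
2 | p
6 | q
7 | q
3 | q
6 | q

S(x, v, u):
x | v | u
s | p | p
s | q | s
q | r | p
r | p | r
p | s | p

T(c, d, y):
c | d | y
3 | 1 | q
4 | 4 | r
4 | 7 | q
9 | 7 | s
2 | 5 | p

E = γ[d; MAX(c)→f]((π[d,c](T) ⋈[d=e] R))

Row counts bottom-up:
  T → 5
  π[d,c](T) → 5
  R → 5
  (π[d,c](T) ⋈[d=e] R) → 2
  γ[d; MAX(c)→f]((π[d,c](T) ⋈[d=e] R)) → 1

|E| = 1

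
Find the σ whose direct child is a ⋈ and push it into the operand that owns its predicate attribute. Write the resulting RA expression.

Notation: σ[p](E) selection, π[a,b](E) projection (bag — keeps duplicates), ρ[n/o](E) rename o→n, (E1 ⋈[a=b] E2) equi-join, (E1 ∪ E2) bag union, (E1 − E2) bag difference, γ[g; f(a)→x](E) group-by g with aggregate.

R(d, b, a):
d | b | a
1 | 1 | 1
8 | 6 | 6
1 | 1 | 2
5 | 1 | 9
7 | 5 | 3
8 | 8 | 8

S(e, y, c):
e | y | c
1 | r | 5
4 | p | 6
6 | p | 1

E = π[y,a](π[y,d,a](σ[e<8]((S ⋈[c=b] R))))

σ filters on e, owned by the left side.
E' = π[y,a](π[y,d,a]((σ[e<8](S) ⋈[c=b] R)))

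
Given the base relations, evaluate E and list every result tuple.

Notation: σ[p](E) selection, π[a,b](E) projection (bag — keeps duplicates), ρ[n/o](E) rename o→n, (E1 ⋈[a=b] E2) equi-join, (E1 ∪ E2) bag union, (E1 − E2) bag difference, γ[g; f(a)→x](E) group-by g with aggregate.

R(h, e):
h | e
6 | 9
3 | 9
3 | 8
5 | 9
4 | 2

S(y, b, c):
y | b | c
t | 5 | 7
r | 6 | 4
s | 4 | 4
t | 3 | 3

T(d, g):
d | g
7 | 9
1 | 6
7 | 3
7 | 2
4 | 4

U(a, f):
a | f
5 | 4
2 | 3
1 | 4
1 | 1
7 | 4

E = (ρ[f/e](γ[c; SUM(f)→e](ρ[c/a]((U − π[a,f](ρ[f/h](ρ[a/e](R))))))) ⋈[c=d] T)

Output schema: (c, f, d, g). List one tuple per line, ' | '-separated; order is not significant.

Stepwise |·|:
  U → 5
  R → 5
  ρ[a/e](R) → 5
  ρ[f/h](ρ[a/e](R)) → 5
  π[a,f](ρ[f/h](ρ[a/e](R))) → 5
  (U − π[a,f](ρ[f/h](ρ[a/e](R)))) → 5
  ρ[c/a]((U − π[a,f](ρ[f/h](ρ[a/e](R))))) → 5
  γ[c; SUM(f)→e](ρ[c/a]((U − π[a,f](ρ[f/h](ρ[a/e](R)))))) → 4
  ρ[f/e](γ[c; SUM(f)→e](ρ[c/a]((U − π[a,f](ρ[f/h](ρ[a/e](R))))))) → 4
  T → 5
  (ρ[f/e](γ[c; SUM(f)→e](ρ[c/a]((U − π[a,f](ρ[f/h](ρ[a/e](R))))))) ⋈[c=d] T) → 4

== RESULT ==
c | f | d | g
1 | 5 | 1 | 6
7 | 4 | 7 | 2
7 | 4 | 7 | 3
7 | 4 | 7 | 9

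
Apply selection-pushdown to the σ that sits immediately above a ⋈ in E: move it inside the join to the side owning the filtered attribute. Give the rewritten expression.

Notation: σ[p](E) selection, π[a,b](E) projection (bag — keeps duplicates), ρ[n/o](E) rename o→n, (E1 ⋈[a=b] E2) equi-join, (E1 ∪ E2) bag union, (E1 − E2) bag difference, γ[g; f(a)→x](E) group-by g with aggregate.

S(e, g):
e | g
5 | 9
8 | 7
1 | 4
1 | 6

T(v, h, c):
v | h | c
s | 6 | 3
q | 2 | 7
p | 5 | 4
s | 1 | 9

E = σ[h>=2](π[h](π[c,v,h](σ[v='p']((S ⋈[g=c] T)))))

σ filters on v, owned by the right side.
E' = σ[h>=2](π[h](π[c,v,h]((S ⋈[g=c] σ[v='p'](T)))))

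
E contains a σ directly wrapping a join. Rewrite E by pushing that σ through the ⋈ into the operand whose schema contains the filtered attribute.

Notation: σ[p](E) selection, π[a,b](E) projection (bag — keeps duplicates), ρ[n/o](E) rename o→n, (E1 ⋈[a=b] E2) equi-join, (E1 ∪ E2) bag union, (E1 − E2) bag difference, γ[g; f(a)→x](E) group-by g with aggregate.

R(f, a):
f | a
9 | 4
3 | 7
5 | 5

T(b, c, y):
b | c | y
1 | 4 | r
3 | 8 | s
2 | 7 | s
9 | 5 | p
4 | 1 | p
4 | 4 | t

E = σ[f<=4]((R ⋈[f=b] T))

σ filters on f, owned by the left side.
E' = (σ[f<=4](R) ⋈[f=b] T)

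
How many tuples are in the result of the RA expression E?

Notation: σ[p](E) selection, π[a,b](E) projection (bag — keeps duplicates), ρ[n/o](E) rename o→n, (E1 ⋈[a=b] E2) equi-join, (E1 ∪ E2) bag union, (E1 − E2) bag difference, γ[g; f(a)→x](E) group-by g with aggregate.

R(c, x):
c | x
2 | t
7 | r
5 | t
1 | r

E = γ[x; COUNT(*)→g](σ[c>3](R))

Per-node cardinality:
  R → 4
  σ[c>3](R) → 2
  γ[x; COUNT(*)→g](σ[c>3](R)) → 2

|E| = 2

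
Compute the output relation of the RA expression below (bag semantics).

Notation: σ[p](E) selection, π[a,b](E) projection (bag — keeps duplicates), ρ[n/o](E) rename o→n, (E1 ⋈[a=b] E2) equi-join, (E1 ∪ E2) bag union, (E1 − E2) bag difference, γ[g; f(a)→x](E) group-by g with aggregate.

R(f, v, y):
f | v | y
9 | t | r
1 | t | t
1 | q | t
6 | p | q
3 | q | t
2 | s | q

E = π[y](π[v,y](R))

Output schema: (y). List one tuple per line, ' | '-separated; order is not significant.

Per-node cardinality:
  R → 6
  π[v,y](R) → 6
  π[y](π[v,y](R)) → 6

== RESULT ==
y
q
q
r
t
t
t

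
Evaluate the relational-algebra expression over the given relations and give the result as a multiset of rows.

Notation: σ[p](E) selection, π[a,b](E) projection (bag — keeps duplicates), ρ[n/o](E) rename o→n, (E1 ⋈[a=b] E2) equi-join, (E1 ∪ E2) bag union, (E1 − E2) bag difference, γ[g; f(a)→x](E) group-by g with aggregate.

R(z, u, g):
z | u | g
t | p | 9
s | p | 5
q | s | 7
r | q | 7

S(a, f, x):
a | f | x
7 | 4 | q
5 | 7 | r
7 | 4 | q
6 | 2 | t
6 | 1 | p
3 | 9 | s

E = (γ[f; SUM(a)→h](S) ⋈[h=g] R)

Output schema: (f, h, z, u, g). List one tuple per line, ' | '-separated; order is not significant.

Row counts bottom-up:
  S → 6
  γ[f; SUM(a)→h](S) → 5
  R → 4
  (γ[f; SUM(a)→h](S) ⋈[h=g] R) → 1

== RESULT ==
f | h | z | u | g
7 | 5 | s | p | 5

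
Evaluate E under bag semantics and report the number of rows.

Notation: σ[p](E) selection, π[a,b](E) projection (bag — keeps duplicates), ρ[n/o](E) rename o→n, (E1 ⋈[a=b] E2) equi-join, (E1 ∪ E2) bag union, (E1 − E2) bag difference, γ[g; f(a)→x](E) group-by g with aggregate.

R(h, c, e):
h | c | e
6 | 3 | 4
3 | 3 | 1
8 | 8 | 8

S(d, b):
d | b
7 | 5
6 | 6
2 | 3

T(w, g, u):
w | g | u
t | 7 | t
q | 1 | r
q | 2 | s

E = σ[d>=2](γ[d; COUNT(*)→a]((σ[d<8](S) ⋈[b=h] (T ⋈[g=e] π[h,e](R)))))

Row counts bottom-up:
  S → 3
  σ[d<8](S) → 3
  T → 3
  R → 3
  π[h,e](R) → 3
  (T ⋈[g=e] π[h,e](R)) → 1
  (σ[d<8](S) ⋈[b=h] (T ⋈[g=e] π[h,e](R))) → 1
  γ[d; COUNT(*)→a]((σ[d<8](S) ⋈[b=h] (T ⋈[g=e] π[h,e](R)))) → 1
  σ[d>=2](γ[d; COUNT(*)→a]((σ[d<8](S) ⋈[b=h] (T ⋈[g=e] π[h,e](R))))) → 1

|E| = 1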